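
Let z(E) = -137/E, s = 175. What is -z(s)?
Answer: 137/175 ≈ 0.78286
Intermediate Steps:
-z(s) = -(-137)/175 = -1*(-137/175) = 137/175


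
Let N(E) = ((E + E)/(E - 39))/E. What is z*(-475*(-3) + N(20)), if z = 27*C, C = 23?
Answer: 16812333/19 ≈ 8.8486e+5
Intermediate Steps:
z = 621 (z = 27*23 = 621)
N(E) = 2/(-39 + E) (N(E) = ((2*E)/(-39 + E))/E = (2*E/(-39 + E))/E = 2/(-39 + E))
z*(-475*(-3) + N(20)) = 621*(-475*(-3) + 2/(-39 + 20)) = 621*(1425 + 2/(-19)) = 621*(1425 + 2*(-1/19)) = 621*(1425 - 2/19) = 621*(27073/19) = 16812333/19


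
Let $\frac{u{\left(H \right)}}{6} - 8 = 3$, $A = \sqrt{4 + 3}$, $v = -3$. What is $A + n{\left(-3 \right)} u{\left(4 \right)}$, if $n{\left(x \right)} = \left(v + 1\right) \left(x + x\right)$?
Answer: $792 + \sqrt{7} \approx 794.65$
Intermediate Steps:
$A = \sqrt{7} \approx 2.6458$
$u{\left(H \right)} = 66$ ($u{\left(H \right)} = 48 + 6 \cdot 3 = 48 + 18 = 66$)
$n{\left(x \right)} = - 4 x$ ($n{\left(x \right)} = \left(-3 + 1\right) \left(x + x\right) = - 2 \cdot 2 x = - 4 x$)
$A + n{\left(-3 \right)} u{\left(4 \right)} = \sqrt{7} + \left(-4\right) \left(-3\right) 66 = \sqrt{7} + 12 \cdot 66 = \sqrt{7} + 792 = 792 + \sqrt{7}$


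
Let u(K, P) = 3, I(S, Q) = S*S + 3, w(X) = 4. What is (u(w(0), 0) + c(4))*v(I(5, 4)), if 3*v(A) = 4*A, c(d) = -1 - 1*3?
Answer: -112/3 ≈ -37.333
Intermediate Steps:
I(S, Q) = 3 + S**2 (I(S, Q) = S**2 + 3 = 3 + S**2)
c(d) = -4 (c(d) = -1 - 3 = -4)
v(A) = 4*A/3 (v(A) = (4*A)/3 = 4*A/3)
(u(w(0), 0) + c(4))*v(I(5, 4)) = (3 - 4)*(4*(3 + 5**2)/3) = -4*(3 + 25)/3 = -4*28/3 = -1*112/3 = -112/3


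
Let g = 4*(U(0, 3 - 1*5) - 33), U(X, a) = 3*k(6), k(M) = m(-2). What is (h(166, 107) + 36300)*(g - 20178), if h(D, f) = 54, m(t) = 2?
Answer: -737477244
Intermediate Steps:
k(M) = 2
U(X, a) = 6 (U(X, a) = 3*2 = 6)
g = -108 (g = 4*(6 - 33) = 4*(-27) = -108)
(h(166, 107) + 36300)*(g - 20178) = (54 + 36300)*(-108 - 20178) = 36354*(-20286) = -737477244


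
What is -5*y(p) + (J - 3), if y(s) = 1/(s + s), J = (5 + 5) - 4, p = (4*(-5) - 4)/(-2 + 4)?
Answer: 77/24 ≈ 3.2083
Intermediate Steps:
p = -12 (p = (-20 - 4)/2 = -24*1/2 = -12)
J = 6 (J = 10 - 4 = 6)
y(s) = 1/(2*s)
-5*y(p) + (J - 3) = -5/(2*(-12)) + (6 - 3) = -5*(-1)/(2*12) + 3 = -5*(-1/24) + 3 = 5/24 + 3 = 77/24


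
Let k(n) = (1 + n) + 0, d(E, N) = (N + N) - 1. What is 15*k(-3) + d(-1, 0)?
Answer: -31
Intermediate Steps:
d(E, N) = -1 + 2*N (d(E, N) = 2*N - 1 = -1 + 2*N)
k(n) = 1 + n
15*k(-3) + d(-1, 0) = 15*(1 - 3) + (-1 + 2*0) = 15*(-2) + (-1 + 0) = -30 - 1 = -31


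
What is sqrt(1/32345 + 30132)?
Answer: sqrt(31524069053645)/32345 ≈ 173.59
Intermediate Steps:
sqrt(1/32345 + 30132) = sqrt(974619541/32345) = sqrt(31524069053645)/32345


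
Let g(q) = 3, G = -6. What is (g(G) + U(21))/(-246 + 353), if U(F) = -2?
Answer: 1/107 ≈ 0.0093458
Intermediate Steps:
(g(G) + U(21))/(-246 + 353) = (3 - 2)/(-246 + 353) = 1/107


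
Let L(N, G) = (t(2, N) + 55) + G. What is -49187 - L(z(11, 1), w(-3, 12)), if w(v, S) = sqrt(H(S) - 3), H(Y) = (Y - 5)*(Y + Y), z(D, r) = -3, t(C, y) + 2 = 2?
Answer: -49242 - sqrt(165) ≈ -49255.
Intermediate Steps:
t(C, y) = 0 (t(C, y) = -2 + 2 = 0)
H(Y) = 2*Y*(-5 + Y) (H(Y) = (-5 + Y)*(2*Y) = 2*Y*(-5 + Y))
w(v, S) = sqrt(-3 + 2*S*(-5 + S)) (w(v, S) = sqrt(2*S*(-5 + S) - 3) = sqrt(-3 + 2*S*(-5 + S)))
L(N, G) = 55 + G (L(N, G) = (0 + 55) + G = 55 + G)
-49187 - L(z(11, 1), w(-3, 12)) = -49187 - (55 + sqrt(-3 + 2*12*(-5 + 12))) = -49187 - (55 + sqrt(-3 + 2*12*7)) = -49187 - (55 + sqrt(-3 + 168)) = -49187 - (55 + sqrt(165)) = -49187 + (-55 - sqrt(165)) = -49242 - sqrt(165)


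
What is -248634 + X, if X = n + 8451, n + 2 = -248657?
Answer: -488842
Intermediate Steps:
n = -248659 (n = -2 - 248657 = -248659)
X = -240208 (X = -248659 + 8451 = -240208)
-248634 + X = -248634 - 240208 = -488842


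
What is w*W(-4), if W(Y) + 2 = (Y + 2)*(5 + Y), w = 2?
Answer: -8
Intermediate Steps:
W(Y) = -2 + (2 + Y)*(5 + Y) (W(Y) = -2 + (Y + 2)*(5 + Y) = -2 + (2 + Y)*(5 + Y))
w*W(-4) = 2*(8 + (-4)² + 7*(-4)) = 2*(8 + 16 - 28) = 2*(-4) = -8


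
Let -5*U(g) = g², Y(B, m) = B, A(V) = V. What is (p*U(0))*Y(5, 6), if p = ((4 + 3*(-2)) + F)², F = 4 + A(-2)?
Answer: 0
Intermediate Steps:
F = 2 (F = 4 - 2 = 2)
U(g) = -g²/5
p = 0 (p = ((4 + 3*(-2)) + 2)² = ((4 - 6) + 2)² = (-2 + 2)² = 0² = 0)
(p*U(0))*Y(5, 6) = (0*(-⅕*0²))*5 = (0*(-⅕*0))*5 = (0*0)*5 = 0*5 = 0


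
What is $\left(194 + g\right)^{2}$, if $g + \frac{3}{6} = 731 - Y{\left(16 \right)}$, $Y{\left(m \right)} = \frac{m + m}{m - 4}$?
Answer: $\frac{30591961}{36} \approx 8.4978 \cdot 10^{5}$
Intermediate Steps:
$Y{\left(m \right)} = \frac{2 m}{-4 + m}$
$g = \frac{4367}{6}$ ($g = - \frac{1}{2} + \left(731 - 2 \cdot 16 \frac{1}{-4 + 16}\right) = - \frac{1}{2} + \left(731 - 2 \cdot 16 \cdot \frac{1}{12}\right) = - \frac{1}{2} + \left(731 - \frac{8}{3}\right) = - \frac{1}{2} + \frac{2185}{3} = \frac{4367}{6} \approx 727.83$)
$\left(194 + g\right)^{2} = \left(194 + \frac{4367}{6}\right)^{2} = \left(\frac{5531}{6}\right)^{2} = \frac{30591961}{36}$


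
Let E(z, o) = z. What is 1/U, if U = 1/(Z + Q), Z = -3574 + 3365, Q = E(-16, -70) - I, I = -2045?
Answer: 1820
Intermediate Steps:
Q = 2029 (Q = -16 - 1*(-2045) = -16 + 2045 = 2029)
Z = -209
U = 1/1820 (U = 1/(-209 + 2029) = 1/1820 ≈ 0.00054945)
1/U = 1/(1/1820) = 1820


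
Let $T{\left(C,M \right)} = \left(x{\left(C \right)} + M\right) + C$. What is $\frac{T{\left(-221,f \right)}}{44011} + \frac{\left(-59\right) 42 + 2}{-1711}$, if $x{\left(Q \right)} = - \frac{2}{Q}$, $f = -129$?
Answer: $\frac{23950300728}{16641923441} \approx 1.4392$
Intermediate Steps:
$T{\left(C,M \right)} = C + M - \frac{2}{C}$ ($T{\left(C,M \right)} = \left(- \frac{2}{C} + M\right) + C = \left(M - \frac{2}{C}\right) + C = C + M - \frac{2}{C}$)
$\frac{T{\left(-221,f \right)}}{44011} + \frac{\left(-59\right) 42 + 2}{-1711} = \frac{-221 - 129 - \frac{2}{-221}}{44011} + \frac{\left(-59\right) 42 + 2}{-1711} = \left(-221 - 129 - - \frac{2}{221}\right) \frac{1}{44011} + \left(-2478 + 2\right) \left(- \frac{1}{1711}\right) = \left(-221 - 129 + \frac{2}{221}\right) \frac{1}{44011} - - \frac{2476}{1711} = \left(- \frac{77348}{221}\right) \frac{1}{44011} + \frac{2476}{1711} = - \frac{77348}{9726431} + \frac{2476}{1711} = \frac{23950300728}{16641923441}$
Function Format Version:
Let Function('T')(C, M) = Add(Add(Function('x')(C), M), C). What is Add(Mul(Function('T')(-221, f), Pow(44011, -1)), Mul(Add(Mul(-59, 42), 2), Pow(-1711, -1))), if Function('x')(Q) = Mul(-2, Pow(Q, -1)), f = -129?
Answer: Rational(23950300728, 16641923441) ≈ 1.4392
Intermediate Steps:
Function('T')(C, M) = Add(C, M, Mul(-2, Pow(C, -1))) (Function('T')(C, M) = Add(Add(Mul(-2, Pow(C, -1)), M), C) = Add(Add(M, Mul(-2, Pow(C, -1))), C) = Add(C, M, Mul(-2, Pow(C, -1))))
Add(Mul(Function('T')(-221, f), Pow(44011, -1)), Mul(Add(Mul(-59, 42), 2), Pow(-1711, -1))) = Add(Mul(Add(-221, -129, Mul(-2, Pow(-221, -1))), Pow(44011, -1)), Mul(Add(Mul(-59, 42), 2), Pow(-1711, -1))) = Add(Mul(Add(-221, -129, Mul(-2, Rational(-1, 221))), Rational(1, 44011)), Mul(Add(-2478, 2), Rational(-1, 1711))) = Add(Mul(Add(-221, -129, Rational(2, 221)), Rational(1, 44011)), Mul(-2476, Rational(-1, 1711))) = Add(Mul(Rational(-77348, 221), Rational(1, 44011)), Rational(2476, 1711)) = Add(Rational(-77348, 9726431), Rational(2476, 1711)) = Rational(23950300728, 16641923441)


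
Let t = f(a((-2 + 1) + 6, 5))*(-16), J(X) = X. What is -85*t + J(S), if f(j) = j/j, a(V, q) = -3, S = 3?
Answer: 1363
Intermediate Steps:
f(j) = 1
t = -16 (t = 1*(-16) = -16)
-85*t + J(S) = -85*(-16) + 3 = 1360 + 3 = 1363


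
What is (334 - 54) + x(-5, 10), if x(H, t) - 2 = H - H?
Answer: 282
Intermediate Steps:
x(H, t) = 2 (x(H, t) = 2 + (H - H) = 2 + 0 = 2)
(334 - 54) + x(-5, 10) = (334 - 54) + 2 = 280 + 2 = 282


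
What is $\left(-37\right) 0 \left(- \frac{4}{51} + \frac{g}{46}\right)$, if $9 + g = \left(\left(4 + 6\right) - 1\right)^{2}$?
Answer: $0$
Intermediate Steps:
$g = 72$ ($g = -9 + \left(\left(4 + 6\right) - 1\right)^{2} = -9 + \left(10 - 1\right)^{2} = -9 + 9^{2} = -9 + 81 = 72$)
$\left(-37\right) 0 \left(- \frac{4}{51} + \frac{g}{46}\right) = \left(-37\right) 0 \left(- \frac{4}{51} + \frac{72}{46}\right) = 0 \left(\left(-4\right) \frac{1}{51} + 72 \cdot \frac{1}{46}\right) = 0 \left(- \frac{4}{51} + \frac{36}{23}\right) = 0 \cdot \frac{1744}{1173} = 0$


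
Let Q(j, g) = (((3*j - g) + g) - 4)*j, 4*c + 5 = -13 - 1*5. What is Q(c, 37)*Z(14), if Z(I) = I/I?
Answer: 1955/16 ≈ 122.19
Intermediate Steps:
Z(I) = 1
c = -23/4 (c = -5/4 + (-13 - 1*5)/4 = -5/4 + (-13 - 5)/4 = -5/4 + (¼)*(-18) = -5/4 - 9/2 = -23/4 ≈ -5.7500)
Q(j, g) = j*(-4 + 3*j) (Q(j, g) = (((-g + 3*j) + g) - 4)*j = (3*j - 4)*j = (-4 + 3*j)*j = j*(-4 + 3*j))
Q(c, 37)*Z(14) = -23*(-4 + 3*(-23/4))/4*1 = -23*(-4 - 69/4)/4*1 = -23/4*(-85/4)*1 = (1955/16)*1 = 1955/16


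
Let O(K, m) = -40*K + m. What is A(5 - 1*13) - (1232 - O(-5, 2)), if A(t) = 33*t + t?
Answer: -1302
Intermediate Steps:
O(K, m) = m - 40*K
A(t) = 34*t
A(5 - 1*13) - (1232 - O(-5, 2)) = 34*(5 - 1*13) - (1232 - (2 - 40*(-5))) = 34*(5 - 13) - (1232 - (2 + 200)) = 34*(-8) - (1232 - 1*202) = -272 - (1232 - 202) = -272 - 1*1030 = -272 - 1030 = -1302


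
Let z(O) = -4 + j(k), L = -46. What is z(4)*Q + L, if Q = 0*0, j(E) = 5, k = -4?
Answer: -46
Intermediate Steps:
Q = 0
z(O) = 1 (z(O) = -4 + 5 = 1)
z(4)*Q + L = 1*0 - 46 = 0 - 46 = -46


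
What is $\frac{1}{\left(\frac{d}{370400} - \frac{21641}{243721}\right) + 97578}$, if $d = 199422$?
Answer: $\frac{45137129200}{4404411086829031} \approx 1.0248 \cdot 10^{-5}$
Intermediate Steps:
$\frac{1}{\left(\frac{d}{370400} - \frac{21641}{243721}\right) + 97578} = \frac{1}{\left(\frac{199422}{370400} - \frac{21641}{243721}\right) + 97578} = \frac{1}{\left(199422 \cdot \frac{1}{370400} - \frac{21641}{243721}\right) + 97578} = \frac{1}{\left(\frac{99711}{185200} - \frac{21641}{243721}\right) + 97578} = \frac{1}{\frac{20293751431}{45137129200} + 97578} = \frac{1}{\frac{4404411086829031}{45137129200}} = \frac{45137129200}{4404411086829031}$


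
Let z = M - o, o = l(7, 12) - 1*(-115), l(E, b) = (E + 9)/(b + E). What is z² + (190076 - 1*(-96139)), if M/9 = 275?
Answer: 2112514591/361 ≈ 5.8518e+6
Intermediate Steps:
M = 2475 (M = 9*275 = 2475)
l(E, b) = (9 + E)/(E + b)
o = 2201/19 (o = (9 + 7)/(7 + 12) - 1*(-115) = 16/19 + 115 = 2201/19 ≈ 115.84)
z = 44824/19 (z = 2475 - 1*2201/19 = 2475 - 2201/19 = 44824/19 ≈ 2359.2)
z² + (190076 - 1*(-96139)) = (44824/19)² + (190076 - 1*(-96139)) = 2009190976/361 + (190076 + 96139) = 2009190976/361 + 286215 = 2112514591/361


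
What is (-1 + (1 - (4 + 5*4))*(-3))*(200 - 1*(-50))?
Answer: 17000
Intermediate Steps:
(-1 + (1 - (4 + 5*4))*(-3))*(200 - 1*(-50)) = (-1 + (1 - (4 + 20))*(-3))*(200 + 50) = (-1 + (1 - 1*24)*(-3))*250 = (-1 + (1 - 24)*(-3))*250 = (-1 - 23*(-3))*250 = (-1 + 69)*250 = 68*250 = 17000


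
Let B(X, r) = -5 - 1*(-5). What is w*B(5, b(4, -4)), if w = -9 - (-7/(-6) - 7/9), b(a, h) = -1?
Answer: 0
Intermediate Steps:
B(X, r) = 0 (B(X, r) = -5 + 5 = 0)
w = -169/18 (w = -9 - (-7*(-1/6) - 7*1/9) = -9 - (7/6 - 7/9) = -9 - 1*7/18 = -9 - 7/18 = -169/18 ≈ -9.3889)
w*B(5, b(4, -4)) = -169/18*0 = 0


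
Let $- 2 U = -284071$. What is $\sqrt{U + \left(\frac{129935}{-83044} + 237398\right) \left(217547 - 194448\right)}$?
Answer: $\frac{\sqrt{55943346850159265}}{3194} \approx 74052.0$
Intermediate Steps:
$U = \frac{284071}{2}$ ($U = \left(- \frac{1}{2}\right) \left(-284071\right) = \frac{284071}{2} \approx 1.4204 \cdot 10^{5}$)
$\sqrt{U + \left(\frac{129935}{-83044} + 237398\right) \left(217547 - 194448\right)} = \sqrt{\frac{284071}{2} + \left(\frac{129935}{-83044} + 237398\right) \left(217547 - 194448\right)} = \sqrt{\frac{284071}{2} + \left(129935 \left(- \frac{1}{83044}\right) + 237398\right) 23099} = \sqrt{\frac{284071}{2} + \left(- \frac{9995}{6388} + 237398\right) 23099} = \sqrt{\frac{284071}{2} + \frac{1516488429}{6388} \cdot 23099} = \sqrt{\frac{284071}{2} + \frac{35029366221471}{6388}} = \sqrt{\frac{35030273544245}{6388}} = \frac{\sqrt{55943346850159265}}{3194}$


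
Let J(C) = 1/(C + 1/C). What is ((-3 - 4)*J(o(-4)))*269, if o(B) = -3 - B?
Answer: -1883/2 ≈ -941.50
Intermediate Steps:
((-3 - 4)*J(o(-4)))*269 = ((-3 - 4)*((-3 - 1*(-4))/(1 + (-3 - 1*(-4))²)))*269 = -7*(-3 + 4)/(1 + (-3 + 4)²)*269 = -7/(1 + 1²)*269 = -7/(1 + 1)*269 = -7/2*269 = -1883/2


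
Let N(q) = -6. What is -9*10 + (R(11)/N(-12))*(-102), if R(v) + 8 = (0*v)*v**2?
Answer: -226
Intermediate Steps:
R(v) = -8 (R(v) = -8 + (0*v)*v**2 = -8 + 0*v**2 = -8 + 0 = -8)
-9*10 + (R(11)/N(-12))*(-102) = -9*10 - 8/(-6)*(-102) = -90 - 8*(-1/6)*(-102) = -90 + (4/3)*(-102) = -90 - 136 = -226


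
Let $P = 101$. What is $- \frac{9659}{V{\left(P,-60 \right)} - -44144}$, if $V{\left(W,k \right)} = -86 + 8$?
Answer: $- \frac{9659}{44066} \approx -0.21919$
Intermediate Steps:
$V{\left(W,k \right)} = -78$
$- \frac{9659}{V{\left(P,-60 \right)} - -44144} = - \frac{9659}{-78 - -44144} = - \frac{9659}{-78 + 44144} = - \frac{9659}{44066}$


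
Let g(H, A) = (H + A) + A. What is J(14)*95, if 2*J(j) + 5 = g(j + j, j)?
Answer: 4845/2 ≈ 2422.5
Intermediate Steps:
g(H, A) = H + 2*A (g(H, A) = (A + H) + A = H + 2*A)
J(j) = -5/2 + 2*j (J(j) = -5/2 + ((j + j) + 2*j)/2 = -5/2 + (2*j + 2*j)/2 = -5/2 + (4*j)/2 = -5/2 + 2*j)
J(14)*95 = (-5/2 + 2*14)*95 = (-5/2 + 28)*95 = (51/2)*95 = 4845/2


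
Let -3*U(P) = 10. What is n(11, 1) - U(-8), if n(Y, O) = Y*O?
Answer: 43/3 ≈ 14.333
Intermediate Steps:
n(Y, O) = O*Y
U(P) = -10/3 (U(P) = -1/3*10 = -10/3)
n(11, 1) - U(-8) = 1*11 - 1*(-10/3) = 11 + 10/3 = 43/3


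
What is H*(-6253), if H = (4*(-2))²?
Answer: -400192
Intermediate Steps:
H = 64 (H = (-8)² = 64)
H*(-6253) = 64*(-6253) = -400192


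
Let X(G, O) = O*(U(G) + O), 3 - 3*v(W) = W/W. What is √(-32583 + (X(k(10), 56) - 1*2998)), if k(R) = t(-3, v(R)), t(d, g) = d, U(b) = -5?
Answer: 5*I*√1309 ≈ 180.9*I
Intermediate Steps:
v(W) = ⅔ (v(W) = 1 - W/(3*W) = 1 - ⅓*1 = 1 - ⅓ = ⅔)
k(R) = -3
X(G, O) = O*(-5 + O)
√(-32583 + (X(k(10), 56) - 1*2998)) = √(-32583 + (56*(-5 + 56) - 1*2998)) = √(-32583 + (56*51 - 2998)) = √(-32583 + (2856 - 2998)) = √(-32583 - 142) = √(-32725) = 5*I*√1309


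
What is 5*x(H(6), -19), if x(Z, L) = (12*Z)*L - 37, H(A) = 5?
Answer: -5885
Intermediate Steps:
x(Z, L) = -37 + 12*L*Z (x(Z, L) = 12*L*Z - 37 = -37 + 12*L*Z)
5*x(H(6), -19) = 5*(-37 + 12*(-19)*5) = 5*(-37 - 1140) = 5*(-1177) = -5885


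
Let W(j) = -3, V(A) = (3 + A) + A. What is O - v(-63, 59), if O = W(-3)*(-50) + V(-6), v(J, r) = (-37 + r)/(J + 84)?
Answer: 2939/21 ≈ 139.95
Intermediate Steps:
V(A) = 3 + 2*A
v(J, r) = (-37 + r)/(84 + J)
O = 141 (O = -3*(-50) + (3 + 2*(-6)) = 150 + (3 - 12) = 150 - 9 = 141)
O - v(-63, 59) = 141 - (-37 + 59)/(84 - 63) = 141 - 22/21 = 2939/21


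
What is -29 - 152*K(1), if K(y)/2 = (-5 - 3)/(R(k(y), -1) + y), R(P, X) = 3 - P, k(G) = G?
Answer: 2345/3 ≈ 781.67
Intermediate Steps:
K(y) = -16/3 (K(y) = 2*((-5 - 3)/((3 - y) + y)) = 2*(-8/3) = -16/3)
-29 - 152*K(1) = -29 - 152*(-16/3) = -29 + 2432/3 = 2345/3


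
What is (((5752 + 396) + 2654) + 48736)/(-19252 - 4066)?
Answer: -28769/11659 ≈ -2.4675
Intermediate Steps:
(((5752 + 396) + 2654) + 48736)/(-19252 - 4066) = ((6148 + 2654) + 48736)/(-23318) = (8802 + 48736)*(-1/23318) = 57538*(-1/23318) = -28769/11659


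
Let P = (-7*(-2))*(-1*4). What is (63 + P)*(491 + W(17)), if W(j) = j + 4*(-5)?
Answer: 3416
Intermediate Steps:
P = -56 (P = 14*(-4) = -56)
W(j) = -20 + j (W(j) = j - 20 = -20 + j)
(63 + P)*(491 + W(17)) = (63 - 56)*(491 + (-20 + 17)) = 7*(491 - 3) = 7*488 = 3416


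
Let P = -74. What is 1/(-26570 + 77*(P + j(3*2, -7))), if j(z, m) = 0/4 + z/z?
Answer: -1/32191 ≈ -3.1065e-5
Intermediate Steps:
j(z, m) = 1 (j(z, m) = 0*(1/4) + 1 = 0 + 1 = 1)
1/(-26570 + 77*(P + j(3*2, -7))) = 1/(-26570 + 77*(-74 + 1)) = 1/(-26570 + 77*(-73)) = 1/(-26570 - 5621) = 1/(-32191) = -1/32191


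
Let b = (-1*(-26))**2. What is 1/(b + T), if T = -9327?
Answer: -1/8651 ≈ -0.00011559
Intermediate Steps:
b = 676 (b = 26**2 = 676)
1/(b + T) = 1/(676 - 9327) = 1/(-8651) = -1/8651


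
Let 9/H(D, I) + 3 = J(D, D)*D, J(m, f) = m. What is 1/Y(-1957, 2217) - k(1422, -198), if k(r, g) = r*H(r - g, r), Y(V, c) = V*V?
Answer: -16337261035/3350348075351 ≈ -0.0048763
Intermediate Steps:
Y(V, c) = V**2
H(D, I) = 9/(-3 + D**2) (H(D, I) = 9/(-3 + D*D) = 9/(-3 + D**2))
k(r, g) = 9*r/(-3 + (r - g)**2) (k(r, g) = r*(9/(-3 + (r - g)**2)) = 9*r/(-3 + (r - g)**2))
1/Y(-1957, 2217) - k(1422, -198) = 1/((-1957)**2) - 9*1422/(-3 + (-198 - 1*1422)**2) = 1/3829849 - 9*1422/(-3 + (-198 - 1422)**2) = 1/3829849 - 9*1422/(-3 + (-1620)**2) = 1/3829849 - 9*1422/(-3 + 2624400) = 1/3829849 - 9*1422/2624397 = 1/3829849 - 1*4266/874799 = 1/3829849 - 4266/874799 = -16337261035/3350348075351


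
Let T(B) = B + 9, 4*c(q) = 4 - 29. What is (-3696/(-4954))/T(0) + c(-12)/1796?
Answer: 4239569/53384304 ≈ 0.079416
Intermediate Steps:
c(q) = -25/4 (c(q) = (4 - 29)/4 = (¼)*(-25) = -25/4)
T(B) = 9 + B
(-3696/(-4954))/T(0) + c(-12)/1796 = (-3696/(-4954))/(9 + 0) - 25/4/1796 = -3696*(-1/4954)/9 - 25/4*1/1796 = (1848/2477)*(⅑) - 25/7184 = 616/7431 - 25/7184 = 4239569/53384304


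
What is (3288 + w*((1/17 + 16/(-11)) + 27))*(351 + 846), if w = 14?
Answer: 816219936/187 ≈ 4.3648e+6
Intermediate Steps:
(3288 + w*((1/17 + 16/(-11)) + 27))*(351 + 846) = (3288 + 14*((1/17 + 16/(-11)) + 27))*(351 + 846) = (3288 + 14*((1*(1/17) + 16*(-1/11)) + 27))*1197 = (3288 + 14*((1/17 - 16/11) + 27))*1197 = (3288 + 14*(-261/187 + 27))*1197 = (3288 + 14*(4788/187))*1197 = (3288 + 67032/187)*1197 = (681888/187)*1197 = 816219936/187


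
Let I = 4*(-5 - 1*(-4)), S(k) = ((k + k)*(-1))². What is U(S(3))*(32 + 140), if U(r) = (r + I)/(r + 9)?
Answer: 5504/45 ≈ 122.31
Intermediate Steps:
S(k) = 4*k² (S(k) = ((2*k)*(-1))² = (-2*k)² = 4*k²)
I = -4 (I = 4*(-5 + 4) = 4*(-1) = -4)
U(r) = (-4 + r)/(9 + r) (U(r) = (r - 4)/(r + 9) = (-4 + r)/(9 + r))
U(S(3))*(32 + 140) = ((-4 + 4*3²)/(9 + 4*3²))*(32 + 140) = ((-4 + 4*9)/(9 + 4*9))*172 = ((-4 + 36)/(9 + 36))*172 = (32/45)*172 = 5504/45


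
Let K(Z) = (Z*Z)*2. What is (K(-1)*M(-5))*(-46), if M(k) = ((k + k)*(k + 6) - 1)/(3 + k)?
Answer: -506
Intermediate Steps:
K(Z) = 2*Z² (K(Z) = Z²*2 = 2*Z²)
M(k) = (-1 + 2*k*(6 + k))/(3 + k) (M(k) = ((2*k)*(6 + k) - 1)/(3 + k) = (2*k*(6 + k) - 1)/(3 + k) = (-1 + 2*k*(6 + k))/(3 + k))
(K(-1)*M(-5))*(-46) = ((2*(-1)²)*((-1 + 2*(-5)² + 12*(-5))/(3 - 5)))*(-46) = ((2*1)*((-1 + 2*25 - 60)/(-2)))*(-46) = (2*(-(-1 + 50 - 60)/2))*(-46) = (2*(-½*(-11)))*(-46) = (2*(11/2))*(-46) = 11*(-46) = -506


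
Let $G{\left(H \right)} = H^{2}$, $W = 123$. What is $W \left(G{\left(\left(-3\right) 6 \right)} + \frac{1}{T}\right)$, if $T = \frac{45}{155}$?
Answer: $\frac{120827}{3} \approx 40276.0$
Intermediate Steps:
$T = \frac{9}{31}$ ($T = 45 \cdot \frac{1}{155} = \frac{9}{31} \approx 0.29032$)
$W \left(G{\left(\left(-3\right) 6 \right)} + \frac{1}{T}\right) = 123 \left(\left(\left(-3\right) 6\right)^{2} + \frac{1}{\frac{9}{31}}\right) = 123 \left(\left(-18\right)^{2} + \frac{31}{9}\right) = 123 \left(324 + \frac{31}{9}\right) = 123 \cdot \frac{2947}{9} = \frac{120827}{3}$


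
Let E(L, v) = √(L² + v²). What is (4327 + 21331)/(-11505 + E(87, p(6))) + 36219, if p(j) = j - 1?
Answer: 4793558598099/132357431 - 25658*√7594/132357431 ≈ 36217.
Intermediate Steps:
p(j) = -1 + j
(4327 + 21331)/(-11505 + E(87, p(6))) + 36219 = (4327 + 21331)/(-11505 + √(87² + (-1 + 6)²)) + 36219 = 25658/(-11505 + √(7569 + 5²)) + 36219 = 25658/(-11505 + √(7569 + 25)) + 36219 = 25658/(-11505 + √7594) + 36219 = 36219 + 25658/(-11505 + √7594)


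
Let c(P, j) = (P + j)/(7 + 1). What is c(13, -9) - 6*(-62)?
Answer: 745/2 ≈ 372.50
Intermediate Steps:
c(P, j) = P/8 + j/8 (c(P, j) = (P + j)/8 = (P + j)*(⅛) = P/8 + j/8)
c(13, -9) - 6*(-62) = ((⅛)*13 + (⅛)*(-9)) - 6*(-62) = (13/8 - 9/8) + 372 = ½ + 372 = 745/2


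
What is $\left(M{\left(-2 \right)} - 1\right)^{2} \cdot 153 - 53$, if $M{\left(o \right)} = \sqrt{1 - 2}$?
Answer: $-53 - 306 i \approx -53.0 - 306.0 i$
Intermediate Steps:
$M{\left(o \right)} = i$ ($M{\left(o \right)} = \sqrt{-1} = i$)
$\left(M{\left(-2 \right)} - 1\right)^{2} \cdot 153 - 53 = \left(i - 1\right)^{2} \cdot 153 - 53 = \left(-1 + i\right)^{2} \cdot 153 - 53 = 153 \left(-1 + i\right)^{2} - 53 = -53 + 153 \left(-1 + i\right)^{2}$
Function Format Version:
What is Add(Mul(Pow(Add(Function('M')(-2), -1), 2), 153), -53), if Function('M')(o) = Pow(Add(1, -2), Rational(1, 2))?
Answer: Add(-53, Mul(-306, I)) ≈ Add(-53.000, Mul(-306.00, I))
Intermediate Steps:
Function('M')(o) = I (Function('M')(o) = Pow(-1, Rational(1, 2)) = I)
Add(Mul(Pow(Add(Function('M')(-2), -1), 2), 153), -53) = Add(Mul(Pow(Add(I, -1), 2), 153), -53) = Add(Mul(Pow(Add(-1, I), 2), 153), -53) = Add(Mul(153, Pow(Add(-1, I), 2)), -53) = Add(-53, Mul(153, Pow(Add(-1, I), 2)))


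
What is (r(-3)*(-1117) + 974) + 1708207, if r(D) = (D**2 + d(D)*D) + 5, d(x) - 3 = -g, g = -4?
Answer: 1717000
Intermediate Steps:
d(x) = 7 (d(x) = 3 - 1*(-4) = 3 + 4 = 7)
r(D) = 5 + D**2 + 7*D (r(D) = (D**2 + 7*D) + 5 = 5 + D**2 + 7*D)
(r(-3)*(-1117) + 974) + 1708207 = ((5 + (-3)**2 + 7*(-3))*(-1117) + 974) + 1708207 = ((5 + 9 - 21)*(-1117) + 974) + 1708207 = (-7*(-1117) + 974) + 1708207 = (7819 + 974) + 1708207 = 8793 + 1708207 = 1717000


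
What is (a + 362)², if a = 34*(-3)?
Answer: 67600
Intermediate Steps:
a = -102
(a + 362)² = (-102 + 362)² = 260² = 67600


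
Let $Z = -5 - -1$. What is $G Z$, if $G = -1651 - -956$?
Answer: $2780$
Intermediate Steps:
$G = -695$ ($G = -1651 + 956 = -695$)
$Z = -4$ ($Z = -5 + 1 = -4$)
$G Z = \left(-695\right) \left(-4\right) = 2780$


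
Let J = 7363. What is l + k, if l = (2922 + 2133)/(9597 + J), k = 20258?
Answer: 68716147/3392 ≈ 20258.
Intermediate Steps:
l = 1011/3392 (l = (2922 + 2133)/(9597 + 7363) = 5055/16960 = 5055*(1/16960) = 1011/3392 ≈ 0.29805)
l + k = 1011/3392 + 20258 = 68716147/3392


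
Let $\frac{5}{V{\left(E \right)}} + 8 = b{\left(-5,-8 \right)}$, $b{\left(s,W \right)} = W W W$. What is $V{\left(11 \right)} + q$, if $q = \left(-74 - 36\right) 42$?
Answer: $- \frac{480481}{104} \approx -4620.0$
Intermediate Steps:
$q = -4620$ ($q = \left(-110\right) 42 = -4620$)
$b{\left(s,W \right)} = W^{3}$ ($b{\left(s,W \right)} = W^{2} W = W^{3}$)
$V{\left(E \right)} = - \frac{1}{104}$ ($V{\left(E \right)} = \frac{5}{-8 + \left(-8\right)^{3}} = \frac{5}{-8 - 512} = \frac{5}{-520} = 5 \left(- \frac{1}{520}\right) = - \frac{1}{104}$)
$V{\left(11 \right)} + q = - \frac{1}{104} - 4620 = - \frac{480481}{104}$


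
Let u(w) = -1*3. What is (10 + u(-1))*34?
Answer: 238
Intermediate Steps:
u(w) = -3
(10 + u(-1))*34 = (10 - 3)*34 = 7*34 = 238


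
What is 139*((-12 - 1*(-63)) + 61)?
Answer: 15568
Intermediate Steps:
139*((-12 - 1*(-63)) + 61) = 139*((-12 + 63) + 61) = 139*(51 + 61) = 139*112 = 15568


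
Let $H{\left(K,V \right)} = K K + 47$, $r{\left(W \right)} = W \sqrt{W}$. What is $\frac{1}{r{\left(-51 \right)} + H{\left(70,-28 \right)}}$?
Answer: $\frac{97}{482460} + \frac{i \sqrt{51}}{482460} \approx 0.00020105 + 1.4802 \cdot 10^{-5} i$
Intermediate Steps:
$r{\left(W \right)} = W^{\frac{3}{2}}$
$H{\left(K,V \right)} = 47 + K^{2}$ ($H{\left(K,V \right)} = K^{2} + 47 = 47 + K^{2}$)
$\frac{1}{r{\left(-51 \right)} + H{\left(70,-28 \right)}} = \frac{1}{\left(-51\right)^{\frac{3}{2}} + \left(47 + 70^{2}\right)} = \frac{1}{- 51 i \sqrt{51} + \left(47 + 4900\right)} = \frac{1}{- 51 i \sqrt{51} + 4947} = \frac{1}{4947 - 51 i \sqrt{51}}$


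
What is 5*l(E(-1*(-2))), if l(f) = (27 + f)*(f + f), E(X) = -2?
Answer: -500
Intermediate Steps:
l(f) = 2*f*(27 + f) (l(f) = (27 + f)*(2*f) = 2*f*(27 + f))
5*l(E(-1*(-2))) = 5*(2*(-2)*(27 - 2)) = 5*(2*(-2)*25) = 5*(-100) = -500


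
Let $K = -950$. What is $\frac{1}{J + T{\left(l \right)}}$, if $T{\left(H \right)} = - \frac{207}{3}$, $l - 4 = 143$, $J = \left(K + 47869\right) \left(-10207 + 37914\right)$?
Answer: $\frac{1}{1299984664} \approx 7.6924 \cdot 10^{-10}$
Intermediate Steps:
$J = 1299984733$ ($J = \left(-950 + 47869\right) \left(-10207 + 37914\right) = 46919 \cdot 27707 = 1299984733$)
$l = 147$ ($l = 4 + 143 = 147$)
$T{\left(H \right)} = -69$ ($T{\left(H \right)} = \left(-207\right) \frac{1}{3} = -69$)
$\frac{1}{J + T{\left(l \right)}} = \frac{1}{1299984733 - 69} = \frac{1}{1299984664}$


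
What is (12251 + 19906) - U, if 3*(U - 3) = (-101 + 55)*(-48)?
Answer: 31418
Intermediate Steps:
U = 739 (U = 3 + ((-101 + 55)*(-48))/3 = 3 + (-46*(-48))/3 = 3 + (1/3)*2208 = 3 + 736 = 739)
(12251 + 19906) - U = (12251 + 19906) - 1*739 = 32157 - 739 = 31418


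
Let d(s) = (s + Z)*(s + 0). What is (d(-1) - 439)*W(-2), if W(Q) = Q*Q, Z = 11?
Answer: -1796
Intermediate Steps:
W(Q) = Q**2
d(s) = s*(11 + s) (d(s) = (s + 11)*(s + 0) = (11 + s)*s = s*(11 + s))
(d(-1) - 439)*W(-2) = (-(11 - 1) - 439)*(-2)**2 = (-1*10 - 439)*4 = (-10 - 439)*4 = -449*4 = -1796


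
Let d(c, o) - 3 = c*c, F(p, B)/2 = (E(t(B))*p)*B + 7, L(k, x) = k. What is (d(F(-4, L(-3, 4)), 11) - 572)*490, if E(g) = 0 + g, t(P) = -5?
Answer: 5226830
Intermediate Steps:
E(g) = g
F(p, B) = 14 - 10*B*p (F(p, B) = 2*((-5*p)*B + 7) = 2*(-5*B*p + 7) = 2*(7 - 5*B*p) = 14 - 10*B*p)
d(c, o) = 3 + c² (d(c, o) = 3 + c*c = 3 + c²)
(d(F(-4, L(-3, 4)), 11) - 572)*490 = ((3 + (14 - 10*(-3)*(-4))²) - 572)*490 = ((3 + (14 - 120)²) - 572)*490 = ((3 + (-106)²) - 572)*490 = ((3 + 11236) - 572)*490 = (11239 - 572)*490 = 10667*490 = 5226830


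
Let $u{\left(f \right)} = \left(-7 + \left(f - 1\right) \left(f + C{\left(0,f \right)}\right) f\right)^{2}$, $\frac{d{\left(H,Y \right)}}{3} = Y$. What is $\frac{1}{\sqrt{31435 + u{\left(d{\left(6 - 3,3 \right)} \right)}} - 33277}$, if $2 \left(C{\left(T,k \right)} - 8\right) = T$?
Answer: $- \frac{33277}{1105846205} - \frac{2 \sqrt{378131}}{1105846205} \approx -3.1204 \cdot 10^{-5}$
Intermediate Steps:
$C{\left(T,k \right)} = 8 + \frac{T}{2}$
$d{\left(H,Y \right)} = 3 Y$
$u{\left(f \right)} = \left(-7 + f \left(-1 + f\right) \left(8 + f\right)\right)^{2}$ ($u{\left(f \right)} = \left(-7 + \left(f - 1\right) \left(f + \left(8 + \frac{1}{2} \cdot 0\right)\right) f\right)^{2} = \left(-7 + \left(-1 + f\right) \left(f + \left(8 + 0\right)\right) f\right)^{2} = \left(-7 + \left(-1 + f\right) \left(f + 8\right) f\right)^{2} = \left(-7 + \left(-1 + f\right) \left(8 + f\right) f\right)^{2} = \left(-7 + f \left(-1 + f\right) \left(8 + f\right)\right)^{2}$)
$\frac{1}{\sqrt{31435 + u{\left(d{\left(6 - 3,3 \right)} \right)}} - 33277} = \frac{1}{\sqrt{31435 + \left(-7 + \left(3 \cdot 3\right)^{3} - 8 \cdot 3 \cdot 3 + 7 \left(3 \cdot 3\right)^{2}\right)^{2}} - 33277} = \frac{1}{\sqrt{31435 + \left(-7 + 9^{3} - 72 + 7 \cdot 9^{2}\right)^{2}} - 33277} = \frac{1}{\sqrt{31435 + \left(-7 + 729 - 72 + 7 \cdot 81\right)^{2}} - 33277} = \frac{1}{\sqrt{31435 + \left(-7 + 729 - 72 + 567\right)^{2}} - 33277} = \frac{1}{\sqrt{31435 + 1217^{2}} - 33277} = \frac{1}{\sqrt{31435 + 1481089} - 33277} = \frac{1}{\sqrt{1512524} - 33277} = \frac{1}{2 \sqrt{378131} - 33277} = \frac{1}{-33277 + 2 \sqrt{378131}}$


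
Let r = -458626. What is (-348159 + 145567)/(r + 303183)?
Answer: 202592/155443 ≈ 1.3033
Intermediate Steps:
(-348159 + 145567)/(r + 303183) = (-348159 + 145567)/(-458626 + 303183) = -202592/(-155443) = -202592*(-1/155443) = 202592/155443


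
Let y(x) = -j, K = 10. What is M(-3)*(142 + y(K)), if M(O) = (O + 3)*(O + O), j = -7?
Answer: 0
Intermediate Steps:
y(x) = 7 (y(x) = -1*(-7) = 7)
M(O) = 2*O*(3 + O) (M(O) = (3 + O)*(2*O) = 2*O*(3 + O))
M(-3)*(142 + y(K)) = (2*(-3)*(3 - 3))*(142 + 7) = (2*(-3)*0)*149 = 0*149 = 0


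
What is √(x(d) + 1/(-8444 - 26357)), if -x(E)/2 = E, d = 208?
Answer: I*√503821628817/34801 ≈ 20.396*I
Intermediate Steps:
x(E) = -2*E
√(x(d) + 1/(-8444 - 26357)) = √(-2*208 + 1/(-8444 - 26357)) = √(-416 + 1/(-34801)) = √(-416 - 1/34801) = √(-14477217/34801) = I*√503821628817/34801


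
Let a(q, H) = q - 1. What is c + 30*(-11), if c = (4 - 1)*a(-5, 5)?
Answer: -348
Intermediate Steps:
a(q, H) = -1 + q
c = -18 (c = (4 - 1)*(-1 - 5) = 3*(-6) = -18)
c + 30*(-11) = -18 + 30*(-11) = -18 - 330 = -348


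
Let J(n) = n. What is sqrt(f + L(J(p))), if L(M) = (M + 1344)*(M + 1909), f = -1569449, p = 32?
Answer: sqrt(1101367) ≈ 1049.5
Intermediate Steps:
L(M) = (1344 + M)*(1909 + M)
sqrt(f + L(J(p))) = sqrt(-1569449 + (2565696 + 32**2 + 3253*32)) = sqrt(-1569449 + (2565696 + 1024 + 104096)) = sqrt(-1569449 + 2670816) = sqrt(1101367)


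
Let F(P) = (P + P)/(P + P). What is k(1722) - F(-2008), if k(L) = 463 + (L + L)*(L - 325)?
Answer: 4811730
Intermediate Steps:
F(P) = 1 (F(P) = (2*P)/((2*P)) = (2*P)*(1/(2*P)) = 1)
k(L) = 463 + 2*L*(-325 + L) (k(L) = 463 + (2*L)*(-325 + L) = 463 + 2*L*(-325 + L))
k(1722) - F(-2008) = (463 - 650*1722 + 2*1722**2) - 1*1 = (463 - 1119300 + 2*2965284) - 1 = (463 - 1119300 + 5930568) - 1 = 4811731 - 1 = 4811730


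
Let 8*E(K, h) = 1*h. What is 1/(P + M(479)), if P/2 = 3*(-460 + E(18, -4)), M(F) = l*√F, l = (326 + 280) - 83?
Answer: 2763/123386222 + 523*√479/123386222 ≈ 0.00011516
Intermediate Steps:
E(K, h) = h/8 (E(K, h) = (1*h)/8 = h/8)
l = 523 (l = 606 - 83 = 523)
M(F) = 523*√F
P = -2763 (P = 2*(3*(-460 + (⅛)*(-4))) = 2*(3*(-460 - ½)) = 2*(3*(-921/2)) = 2*(-2763/2) = -2763)
1/(P + M(479)) = 1/(-2763 + 523*√479)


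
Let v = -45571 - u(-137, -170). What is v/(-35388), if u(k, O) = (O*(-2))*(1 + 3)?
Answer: 46931/35388 ≈ 1.3262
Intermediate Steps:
u(k, O) = -8*O (u(k, O) = -2*O*4 = -8*O)
v = -46931 (v = -45571 - (-8)*(-170) = -45571 - 1*1360 = -45571 - 1360 = -46931)
v/(-35388) = -46931/(-35388) = -46931*(-1/35388) = 46931/35388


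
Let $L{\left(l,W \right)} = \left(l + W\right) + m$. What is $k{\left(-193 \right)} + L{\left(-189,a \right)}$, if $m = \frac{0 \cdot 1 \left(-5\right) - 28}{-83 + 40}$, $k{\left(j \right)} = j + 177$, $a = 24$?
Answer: $- \frac{7755}{43} \approx -180.35$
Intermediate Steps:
$k{\left(j \right)} = 177 + j$
$m = \frac{28}{43}$ ($m = \frac{0 \left(-5\right) - 28}{-43} = \left(0 - 28\right) \left(- \frac{1}{43}\right) = \left(-28\right) \left(- \frac{1}{43}\right) = \frac{28}{43} \approx 0.65116$)
$L{\left(l,W \right)} = \frac{28}{43} + W + l$ ($L{\left(l,W \right)} = \left(l + W\right) + \frac{28}{43} = \left(W + l\right) + \frac{28}{43} = \frac{28}{43} + W + l$)
$k{\left(-193 \right)} + L{\left(-189,a \right)} = \left(177 - 193\right) + \left(\frac{28}{43} + 24 - 189\right) = -16 - \frac{7067}{43} = - \frac{7755}{43}$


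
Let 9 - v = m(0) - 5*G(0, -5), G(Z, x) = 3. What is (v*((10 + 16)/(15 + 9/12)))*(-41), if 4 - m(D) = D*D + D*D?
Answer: -85280/63 ≈ -1353.7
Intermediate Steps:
m(D) = 4 - 2*D**2 (m(D) = 4 - (D*D + D*D) = 4 - (D**2 + D**2) = 4 - 2*D**2)
v = 20 (v = 9 - ((4 - 2*0**2) - 5*3) = 9 - ((4 - 2*0) - 15) = 9 - ((4 + 0) - 15) = 9 - (4 - 15) = 9 - 1*(-11) = 9 + 11 = 20)
(v*((10 + 16)/(15 + 9/12)))*(-41) = (20*((10 + 16)/(15 + 9/12)))*(-41) = (20*(26/(15 + 9*(1/12))))*(-41) = (20*(26/(15 + 3/4)))*(-41) = (20*(26/(63/4)))*(-41) = (20*(26*(4/63)))*(-41) = (20*(104/63))*(-41) = (2080/63)*(-41) = -85280/63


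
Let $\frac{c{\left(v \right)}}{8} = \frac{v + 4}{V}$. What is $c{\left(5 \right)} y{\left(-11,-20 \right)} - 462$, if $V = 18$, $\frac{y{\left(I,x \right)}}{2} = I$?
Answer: $-550$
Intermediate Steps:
$y{\left(I,x \right)} = 2 I$
$c{\left(v \right)} = \frac{16}{9} + \frac{4 v}{9}$ ($c{\left(v \right)} = 8 \frac{v + 4}{18} = 8 \left(4 + v\right) \frac{1}{18} = 8 \left(\frac{2}{9} + \frac{v}{18}\right) = \frac{16}{9} + \frac{4 v}{9}$)
$c{\left(5 \right)} y{\left(-11,-20 \right)} - 462 = \left(\frac{16}{9} + \frac{4}{9} \cdot 5\right) 2 \left(-11\right) - 462 = \left(\frac{16}{9} + \frac{20}{9}\right) \left(-22\right) - 462 = 4 \left(-22\right) - 462 = -88 - 462 = -550$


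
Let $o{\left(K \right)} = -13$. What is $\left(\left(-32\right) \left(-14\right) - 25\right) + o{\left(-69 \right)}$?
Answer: $410$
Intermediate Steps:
$\left(\left(-32\right) \left(-14\right) - 25\right) + o{\left(-69 \right)} = \left(\left(-32\right) \left(-14\right) - 25\right) - 13 = \left(448 - 25\right) - 13 = 423 - 13 = 410$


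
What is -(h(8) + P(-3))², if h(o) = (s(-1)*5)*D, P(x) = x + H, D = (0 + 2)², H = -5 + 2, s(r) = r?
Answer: -676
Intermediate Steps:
H = -3
D = 4 (D = 2² = 4)
P(x) = -3 + x (P(x) = x - 3 = -3 + x)
h(o) = -20 (h(o) = -1*5*4 = -5*4 = -20)
-(h(8) + P(-3))² = -(-20 + (-3 - 3))² = -(-20 - 6)² = -1*(-26)² = -1*676 = -676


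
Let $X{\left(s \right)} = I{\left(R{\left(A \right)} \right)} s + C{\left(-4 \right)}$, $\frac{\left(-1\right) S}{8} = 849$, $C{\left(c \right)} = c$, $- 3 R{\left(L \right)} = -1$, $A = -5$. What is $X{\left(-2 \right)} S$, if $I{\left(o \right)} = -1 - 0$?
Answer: $13584$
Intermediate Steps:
$R{\left(L \right)} = \frac{1}{3}$ ($R{\left(L \right)} = \left(- \frac{1}{3}\right) \left(-1\right) = \frac{1}{3}$)
$I{\left(o \right)} = -1$ ($I{\left(o \right)} = -1 + 0 = -1$)
$S = -6792$ ($S = \left(-8\right) 849 = -6792$)
$X{\left(s \right)} = -4 - s$ ($X{\left(s \right)} = - s - 4 = -4 - s$)
$X{\left(-2 \right)} S = \left(-4 - -2\right) \left(-6792\right) = \left(-4 + 2\right) \left(-6792\right) = \left(-2\right) \left(-6792\right) = 13584$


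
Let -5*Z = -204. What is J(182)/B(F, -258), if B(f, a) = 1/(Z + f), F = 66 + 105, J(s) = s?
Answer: 192738/5 ≈ 38548.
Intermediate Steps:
Z = 204/5 (Z = -⅕*(-204) = 204/5 ≈ 40.800)
F = 171
B(f, a) = 1/(204/5 + f)
J(182)/B(F, -258) = 182/((5/(204 + 5*171))) = 182/((5/(204 + 855))) = 182/((5/1059)) = 182/((5*(1/1059))) = 182/(5/1059) = 182*(1059/5) = 192738/5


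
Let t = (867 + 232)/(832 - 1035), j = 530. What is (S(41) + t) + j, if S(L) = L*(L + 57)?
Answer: 131735/29 ≈ 4542.6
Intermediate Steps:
S(L) = L*(57 + L)
t = -157/29 (t = 1099/(-203) = 1099*(-1/203) = -157/29 ≈ -5.4138)
(S(41) + t) + j = (41*(57 + 41) - 157/29) + 530 = (41*98 - 157/29) + 530 = (4018 - 157/29) + 530 = 116365/29 + 530 = 131735/29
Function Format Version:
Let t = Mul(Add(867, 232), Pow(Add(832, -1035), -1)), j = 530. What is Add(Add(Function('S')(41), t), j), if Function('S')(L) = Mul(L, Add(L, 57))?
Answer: Rational(131735, 29) ≈ 4542.6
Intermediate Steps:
Function('S')(L) = Mul(L, Add(57, L))
t = Rational(-157, 29) (t = Mul(1099, Pow(-203, -1)) = Mul(1099, Rational(-1, 203)) = Rational(-157, 29) ≈ -5.4138)
Add(Add(Function('S')(41), t), j) = Add(Add(Mul(41, Add(57, 41)), Rational(-157, 29)), 530) = Add(Add(Mul(41, 98), Rational(-157, 29)), 530) = Add(Add(4018, Rational(-157, 29)), 530) = Add(Rational(116365, 29), 530) = Rational(131735, 29)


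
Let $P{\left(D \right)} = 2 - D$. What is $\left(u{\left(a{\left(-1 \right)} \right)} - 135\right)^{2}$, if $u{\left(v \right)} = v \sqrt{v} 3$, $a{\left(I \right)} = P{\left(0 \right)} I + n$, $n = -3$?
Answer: $17100 + 4050 i \sqrt{5} \approx 17100.0 + 9056.1 i$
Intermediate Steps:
$a{\left(I \right)} = -3 + 2 I$ ($a{\left(I \right)} = \left(2 - 0\right) I - 3 = \left(2 + 0\right) I - 3 = 2 I - 3 = -3 + 2 I$)
$u{\left(v \right)} = 3 v^{\frac{3}{2}}$ ($u{\left(v \right)} = v^{\frac{3}{2}} \cdot 3 = 3 v^{\frac{3}{2}}$)
$\left(u{\left(a{\left(-1 \right)} \right)} - 135\right)^{2} = \left(3 \left(-3 + 2 \left(-1\right)\right)^{\frac{3}{2}} - 135\right)^{2} = \left(3 \left(-3 - 2\right)^{\frac{3}{2}} - 135\right)^{2} = \left(3 \left(-5\right)^{\frac{3}{2}} - 135\right)^{2} = \left(3 \left(- 5 i \sqrt{5}\right) - 135\right)^{2} = \left(- 15 i \sqrt{5} - 135\right)^{2} = \left(-135 - 15 i \sqrt{5}\right)^{2}$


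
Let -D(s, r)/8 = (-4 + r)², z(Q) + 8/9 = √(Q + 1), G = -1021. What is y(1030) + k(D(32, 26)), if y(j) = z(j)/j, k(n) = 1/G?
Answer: -8719/4732335 + √1031/1030 ≈ 0.029332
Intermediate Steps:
z(Q) = -8/9 + √(1 + Q) (z(Q) = -8/9 + √(Q + 1) = -8/9 + √(1 + Q))
D(s, r) = -8*(-4 + r)²
k(n) = -1/1021 (k(n) = 1/(-1021) = -1/1021)
y(j) = (-8/9 + √(1 + j))/j
y(1030) + k(D(32, 26)) = (-8/9 + √(1 + 1030))/1030 - 1/1021 = (-8/9 + √1031)/1030 - 1/1021 = (-4/4635 + √1031/1030) - 1/1021 = -8719/4732335 + √1031/1030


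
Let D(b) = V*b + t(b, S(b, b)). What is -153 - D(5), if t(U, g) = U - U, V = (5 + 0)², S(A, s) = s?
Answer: -278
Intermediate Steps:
V = 25 (V = 5² = 25)
t(U, g) = 0
D(b) = 25*b (D(b) = 25*b + 0 = 25*b)
-153 - D(5) = -153 - 25*5 = -153 - 1*125 = -153 - 125 = -278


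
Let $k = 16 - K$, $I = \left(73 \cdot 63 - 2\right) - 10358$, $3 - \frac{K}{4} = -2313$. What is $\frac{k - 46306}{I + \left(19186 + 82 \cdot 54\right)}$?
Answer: $- \frac{18518}{5951} \approx -3.1117$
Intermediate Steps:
$K = 9264$ ($K = 12 - -9252 = 12 + 9252 = 9264$)
$I = -5761$ ($I = \left(4599 - 2\right) - 10358 = 4597 - 10358 = -5761$)
$k = -9248$ ($k = 16 - 9264 = -9248$)
$\frac{k - 46306}{I + \left(19186 + 82 \cdot 54\right)} = \frac{-9248 - 46306}{-5761 + \left(19186 + 82 \cdot 54\right)} = - \frac{55554}{-5761 + \left(19186 + 4428\right)} = - \frac{55554}{-5761 + 23614} = - \frac{55554}{17853} = \left(-55554\right) \frac{1}{17853} = - \frac{18518}{5951}$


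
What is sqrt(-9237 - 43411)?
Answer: 2*I*sqrt(13162) ≈ 229.45*I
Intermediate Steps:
sqrt(-9237 - 43411) = sqrt(-52648) = 2*I*sqrt(13162)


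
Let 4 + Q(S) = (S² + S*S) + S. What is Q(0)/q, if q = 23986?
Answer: -2/11993 ≈ -0.00016676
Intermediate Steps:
Q(S) = -4 + S + 2*S² (Q(S) = -4 + ((S² + S*S) + S) = -4 + ((S² + S²) + S) = -4 + (2*S² + S) = -4 + (S + 2*S²) = -4 + S + 2*S²)
Q(0)/q = (-4 + 0 + 2*0²)/23986 = (-4 + 0 + 2*0)*(1/23986) = (-4 + 0 + 0)*(1/23986) = -4*1/23986 = -2/11993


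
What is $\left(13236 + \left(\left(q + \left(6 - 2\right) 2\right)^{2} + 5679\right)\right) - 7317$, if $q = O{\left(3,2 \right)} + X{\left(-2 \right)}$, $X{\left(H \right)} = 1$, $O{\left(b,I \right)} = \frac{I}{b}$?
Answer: $\frac{105223}{9} \approx 11691.0$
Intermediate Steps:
$q = \frac{5}{3}$ ($q = \frac{2}{3} + 1 = \frac{5}{3} \approx 1.6667$)
$\left(13236 + \left(\left(q + \left(6 - 2\right) 2\right)^{2} + 5679\right)\right) - 7317 = \left(13236 + \left(\left(\frac{5}{3} + \left(6 - 2\right) 2\right)^{2} + 5679\right)\right) - 7317 = \left(13236 + \left(\left(\frac{5}{3} + 4 \cdot 2\right)^{2} + 5679\right)\right) - 7317 = \left(13236 + \left(\left(\frac{5}{3} + 8\right)^{2} + 5679\right)\right) - 7317 = \left(13236 + \left(\left(\frac{29}{3}\right)^{2} + 5679\right)\right) - 7317 = \left(13236 + \left(\frac{841}{9} + 5679\right)\right) - 7317 = \left(13236 + \frac{51952}{9}\right) - 7317 = \frac{171076}{9} - 7317 = \frac{105223}{9}$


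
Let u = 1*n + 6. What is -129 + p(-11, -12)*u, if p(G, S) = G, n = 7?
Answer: -272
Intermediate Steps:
u = 13 (u = 1*7 + 6 = 7 + 6 = 13)
-129 + p(-11, -12)*u = -129 - 11*13 = -129 - 143 = -272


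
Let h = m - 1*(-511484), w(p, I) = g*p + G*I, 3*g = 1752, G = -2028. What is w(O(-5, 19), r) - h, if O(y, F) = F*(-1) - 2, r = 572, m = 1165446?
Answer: -2849210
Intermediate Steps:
g = 584 (g = (1/3)*1752 = 584)
O(y, F) = -2 - F (O(y, F) = -F - 2 = -2 - F)
w(p, I) = -2028*I + 584*p (w(p, I) = 584*p - 2028*I = -2028*I + 584*p)
h = 1676930 (h = 1165446 - 1*(-511484) = 1165446 + 511484 = 1676930)
w(O(-5, 19), r) - h = (-2028*572 + 584*(-2 - 1*19)) - 1*1676930 = (-1160016 + 584*(-2 - 19)) - 1676930 = (-1160016 + 584*(-21)) - 1676930 = (-1160016 - 12264) - 1676930 = -1172280 - 1676930 = -2849210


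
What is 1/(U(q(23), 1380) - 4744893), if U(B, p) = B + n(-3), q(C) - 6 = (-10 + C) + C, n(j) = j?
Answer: -1/4744854 ≈ -2.1075e-7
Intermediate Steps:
q(C) = -4 + 2*C (q(C) = 6 + ((-10 + C) + C) = 6 + (-10 + 2*C) = -4 + 2*C)
U(B, p) = -3 + B (U(B, p) = B - 3 = -3 + B)
1/(U(q(23), 1380) - 4744893) = 1/((-3 + (-4 + 2*23)) - 4744893) = 1/((-3 + (-4 + 46)) - 4744893) = 1/((-3 + 42) - 4744893) = 1/(39 - 4744893) = 1/(-4744854) = -1/4744854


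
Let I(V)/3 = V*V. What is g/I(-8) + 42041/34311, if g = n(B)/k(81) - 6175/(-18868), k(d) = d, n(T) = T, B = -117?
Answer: 454730540855/372890850048 ≈ 1.2195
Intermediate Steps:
g = -189709/169812 (g = -117/81 - 6175/(-18868) = -117*1/81 - 6175*(-1/18868) = -13/9 + 6175/18868 = -189709/169812 ≈ -1.1172)
I(V) = 3*V**2 (I(V) = 3*(V*V) = 3*V**2)
g/I(-8) + 42041/34311 = -189709/(169812*(3*(-8)**2)) + 42041/34311 = -189709/(169812*(3*64)) + 42041*(1/34311) = -189709/169812/192 + 42041/34311 = -189709/169812*1/192 + 42041/34311 = -189709/32603904 + 42041/34311 = 454730540855/372890850048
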